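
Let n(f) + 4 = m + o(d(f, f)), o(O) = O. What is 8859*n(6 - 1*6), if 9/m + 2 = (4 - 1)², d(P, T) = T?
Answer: -168321/7 ≈ -24046.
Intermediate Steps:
m = 9/7 (m = 9/(-2 + (4 - 1)²) = 9/(-2 + 3²) = 9/(-2 + 9) = 9/7 ≈ 1.2857)
n(f) = -19/7 + f (n(f) = -4 + (9/7 + f) = -19/7 + f)
8859*n(6 - 1*6) = 8859*(-19/7 + (6 - 1*6)) = 8859*(-19/7 + (6 - 6)) = 8859*(-19/7 + 0) = 8859*(-19/7) = -168321/7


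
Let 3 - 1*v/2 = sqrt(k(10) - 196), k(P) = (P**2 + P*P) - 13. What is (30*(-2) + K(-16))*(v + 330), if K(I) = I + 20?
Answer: -18816 + 336*I ≈ -18816.0 + 336.0*I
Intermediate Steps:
k(P) = -13 + 2*P**2 (k(P) = (P**2 + P**2) - 13 = 2*P**2 - 13 = -13 + 2*P**2)
K(I) = 20 + I
v = 6 - 6*I (v = 6 - 2*sqrt((-13 + 2*10**2) - 196) = 6 - 2*sqrt((-13 + 2*100) - 196) = 6 - 2*sqrt((-13 + 200) - 196) = 6 - 2*sqrt(187 - 196) = 6 - 6*I ≈ 6.0 - 6.0*I)
(30*(-2) + K(-16))*(v + 330) = (30*(-2) + (20 - 16))*((6 - 6*I) + 330) = (-60 + 4)*(336 - 6*I) = -56*(336 - 6*I) = -18816 + 336*I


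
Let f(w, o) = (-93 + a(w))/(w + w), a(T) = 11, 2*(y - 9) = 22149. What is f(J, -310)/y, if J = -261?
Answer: 82/5785587 ≈ 1.4173e-5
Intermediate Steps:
y = 22167/2 (y = 9 + (½)*22149 = 9 + 22149/2 = 22167/2 ≈ 11084.)
f(w, o) = -41/w (f(w, o) = (-93 + 11)/(w + w) = -82*1/(2*w) = -41/w)
f(J, -310)/y = (-41/(-261))/(22167/2) = -41*(-1/261)*(2/22167) = (41/261)*(2/22167) = 82/5785587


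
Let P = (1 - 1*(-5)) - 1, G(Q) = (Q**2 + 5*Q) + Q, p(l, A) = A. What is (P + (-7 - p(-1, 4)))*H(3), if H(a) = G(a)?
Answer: -162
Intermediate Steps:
G(Q) = Q**2 + 6*Q
H(a) = a*(6 + a)
P = 5 (P = (1 + 5) - 1 = 6 - 1 = 5)
(P + (-7 - p(-1, 4)))*H(3) = (5 + (-7 - 1*4))*(3*(6 + 3)) = (5 + (-7 - 4))*(3*9) = (5 - 11)*27 = -6*27 = -162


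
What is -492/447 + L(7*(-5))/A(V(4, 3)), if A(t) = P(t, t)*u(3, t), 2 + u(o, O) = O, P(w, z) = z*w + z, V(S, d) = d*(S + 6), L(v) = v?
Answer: -122165/110856 ≈ -1.1020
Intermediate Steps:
V(S, d) = d*(6 + S)
P(w, z) = z + w*z (P(w, z) = w*z + z = z + w*z)
u(o, O) = -2 + O
A(t) = t*(1 + t)*(-2 + t) (A(t) = (t*(1 + t))*(-2 + t) = t*(1 + t)*(-2 + t))
-492/447 + L(7*(-5))/A(V(4, 3)) = -492/447 + (7*(-5))/(((3*(6 + 4))*(1 + 3*(6 + 4))*(-2 + 3*(6 + 4)))) = -492*1/447 - 35*1/(30*(1 + 3*10)*(-2 + 3*10)) = -164/149 - 35*1/(30*(1 + 30)*(-2 + 30)) = -164/149 - 35/(30*31*28) = -164/149 - 35/26040 = -164/149 - 35*1/26040 = -164/149 - 1/744 = -122165/110856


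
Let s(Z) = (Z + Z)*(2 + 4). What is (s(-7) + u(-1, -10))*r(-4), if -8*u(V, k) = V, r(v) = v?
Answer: 671/2 ≈ 335.50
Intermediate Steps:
u(V, k) = -V/8
s(Z) = 12*Z (s(Z) = (2*Z)*6 = 12*Z)
(s(-7) + u(-1, -10))*r(-4) = (12*(-7) - ⅛*(-1))*(-4) = (-84 + ⅛)*(-4) = -671/8*(-4) = 671/2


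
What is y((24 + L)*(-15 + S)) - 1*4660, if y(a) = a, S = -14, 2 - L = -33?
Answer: -6371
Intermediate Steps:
L = 35 (L = 2 - 1*(-33) = 2 + 33 = 35)
y((24 + L)*(-15 + S)) - 1*4660 = (24 + 35)*(-15 - 14) - 1*4660 = 59*(-29) - 4660 = -1711 - 4660 = -6371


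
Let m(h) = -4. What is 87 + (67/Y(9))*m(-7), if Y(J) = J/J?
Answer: -181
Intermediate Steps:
Y(J) = 1
87 + (67/Y(9))*m(-7) = 87 + (67/1)*(-4) = 87 + (67*1)*(-4) = 87 + 67*(-4) = 87 - 268 = -181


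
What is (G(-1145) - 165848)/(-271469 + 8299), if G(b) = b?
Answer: 166993/263170 ≈ 0.63454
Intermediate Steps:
(G(-1145) - 165848)/(-271469 + 8299) = (-1145 - 165848)/(-271469 + 8299) = -166993/(-263170) = -166993*(-1/263170) = 166993/263170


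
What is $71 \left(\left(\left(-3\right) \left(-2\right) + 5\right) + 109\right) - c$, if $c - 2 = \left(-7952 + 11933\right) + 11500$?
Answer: $-6963$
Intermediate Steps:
$c = 15483$ ($c = 2 + \left(\left(-7952 + 11933\right) + 11500\right) = 2 + \left(3981 + 11500\right) = 2 + 15481 = 15483$)
$71 \left(\left(\left(-3\right) \left(-2\right) + 5\right) + 109\right) - c = 71 \left(\left(\left(-3\right) \left(-2\right) + 5\right) + 109\right) - 15483 = 71 \left(\left(6 + 5\right) + 109\right) - 15483 = 71 \left(11 + 109\right) - 15483 = 71 \cdot 120 - 15483 = 8520 - 15483 = -6963$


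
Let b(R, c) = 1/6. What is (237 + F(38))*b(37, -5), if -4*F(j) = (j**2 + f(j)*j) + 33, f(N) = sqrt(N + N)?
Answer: -529/24 - 19*sqrt(19)/6 ≈ -35.845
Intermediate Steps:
f(N) = sqrt(2)*sqrt(N) (f(N) = sqrt(2*N) = sqrt(2)*sqrt(N))
F(j) = -33/4 - j**2/4 - sqrt(2)*j**(3/2)/4 (F(j) = -((j**2 + (sqrt(2)*sqrt(j))*j) + 33)/4 = -((j**2 + sqrt(2)*j**(3/2)) + 33)/4 = -(33 + j**2 + sqrt(2)*j**(3/2))/4 = -33/4 - j**2/4 - sqrt(2)*j**(3/2)/4)
b(R, c) = 1/6
(237 + F(38))*b(37, -5) = (237 + (-33/4 - 1/4*38**2 - sqrt(2)*38**(3/2)/4))*(1/6) = (237 + (-33/4 - 1/4*1444 - sqrt(2)*38*sqrt(38)/4))*(1/6) = (237 + (-33/4 - 361 - 19*sqrt(19)))*(1/6) = (237 + (-1477/4 - 19*sqrt(19)))*(1/6) = (-529/4 - 19*sqrt(19))*(1/6) = -529/24 - 19*sqrt(19)/6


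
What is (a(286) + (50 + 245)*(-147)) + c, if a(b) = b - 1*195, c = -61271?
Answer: -104545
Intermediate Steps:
a(b) = -195 + b (a(b) = b - 195 = -195 + b)
(a(286) + (50 + 245)*(-147)) + c = ((-195 + 286) + (50 + 245)*(-147)) - 61271 = (91 + 295*(-147)) - 61271 = (91 - 43365) - 61271 = -43274 - 61271 = -104545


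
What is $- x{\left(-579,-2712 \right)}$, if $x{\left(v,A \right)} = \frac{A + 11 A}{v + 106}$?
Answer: $- \frac{32544}{473} \approx -68.803$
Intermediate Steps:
$x{\left(v,A \right)} = \frac{12 A}{106 + v}$
$- x{\left(-579,-2712 \right)} = - \frac{12 \left(-2712\right)}{106 - 579} = - \frac{12 \left(-2712\right)}{-473} = - \frac{12 \left(-2712\right) \left(-1\right)}{473} = \left(-1\right) \frac{32544}{473} = - \frac{32544}{473}$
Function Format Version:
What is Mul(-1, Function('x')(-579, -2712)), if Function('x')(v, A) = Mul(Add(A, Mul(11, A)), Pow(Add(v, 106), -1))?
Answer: Rational(-32544, 473) ≈ -68.803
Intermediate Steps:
Function('x')(v, A) = Mul(12, A, Pow(Add(106, v), -1)) (Function('x')(v, A) = Mul(Mul(12, A), Pow(Add(106, v), -1)) = Mul(12, A, Pow(Add(106, v), -1)))
Mul(-1, Function('x')(-579, -2712)) = Mul(-1, Mul(12, -2712, Pow(Add(106, -579), -1))) = Mul(-1, Mul(12, -2712, Pow(-473, -1))) = Mul(-1, Mul(12, -2712, Rational(-1, 473))) = Mul(-1, Rational(32544, 473)) = Rational(-32544, 473)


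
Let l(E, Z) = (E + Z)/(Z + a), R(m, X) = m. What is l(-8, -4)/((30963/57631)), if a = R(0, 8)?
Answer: 57631/10321 ≈ 5.5839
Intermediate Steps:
a = 0
l(E, Z) = (E + Z)/Z (l(E, Z) = (E + Z)/(Z + 0) = (E + Z)/Z)
l(-8, -4)/((30963/57631)) = ((-8 - 4)/(-4))/((30963/57631)) = (-1/4*(-12))/((30963*(1/57631))) = 3/(30963/57631) = 3*(57631/30963) = 57631/10321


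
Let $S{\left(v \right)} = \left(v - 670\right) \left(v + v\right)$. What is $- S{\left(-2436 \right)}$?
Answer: $-15132432$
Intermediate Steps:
$S{\left(v \right)} = 2 v \left(-670 + v\right)$ ($S{\left(v \right)} = \left(-670 + v\right) 2 v = 2 v \left(-670 + v\right)$)
$- S{\left(-2436 \right)} = - 2 \left(-2436\right) \left(-670 - 2436\right) = - 2 \left(-2436\right) \left(-3106\right) = \left(-1\right) 15132432 = -15132432$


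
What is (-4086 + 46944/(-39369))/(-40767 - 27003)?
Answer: 8939371/148224285 ≈ 0.060310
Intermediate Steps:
(-4086 + 46944/(-39369))/(-40767 - 27003) = (-4086 + 46944*(-1/39369))/(-67770) = (-4086 - 15648/13123)*(-1/67770) = -53636226/13123*(-1/67770) = 8939371/148224285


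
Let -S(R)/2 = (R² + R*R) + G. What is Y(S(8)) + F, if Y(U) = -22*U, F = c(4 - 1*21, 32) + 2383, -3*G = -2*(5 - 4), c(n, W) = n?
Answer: 24082/3 ≈ 8027.3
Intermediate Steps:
G = ⅔ (G = -(-2)*(5 - 4)/3 = -(-2)/3 = -⅓*(-2) = ⅔ ≈ 0.66667)
F = 2366 (F = (4 - 1*21) + 2383 = (4 - 21) + 2383 = -17 + 2383 = 2366)
S(R) = -4/3 - 4*R² (S(R) = -2*((R² + R*R) + ⅔) = -2*((R² + R²) + ⅔) = -2*(2*R² + ⅔) = -2*(⅔ + 2*R²) = -4/3 - 4*R²)
Y(S(8)) + F = -22*(-4/3 - 4*8²) + 2366 = -22*(-4/3 - 4*64) + 2366 = -22*(-4/3 - 256) + 2366 = -22*(-772/3) + 2366 = 16984/3 + 2366 = 24082/3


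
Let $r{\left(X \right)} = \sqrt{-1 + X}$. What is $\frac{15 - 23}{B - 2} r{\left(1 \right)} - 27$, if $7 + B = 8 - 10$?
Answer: $-27$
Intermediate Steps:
$B = -9$ ($B = -7 + \left(8 - 10\right) = -7 - 2 = -9$)
$\frac{15 - 23}{B - 2} r{\left(1 \right)} - 27 = \frac{15 - 23}{-9 - 2} \sqrt{-1 + 1} - 27 = - \frac{8}{-11} \sqrt{0} - 27 = \left(-8\right) \left(- \frac{1}{11}\right) 0 - 27 = \frac{8}{11} \cdot 0 - 27 = 0 - 27 = -27$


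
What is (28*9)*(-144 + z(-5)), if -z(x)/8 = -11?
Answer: -14112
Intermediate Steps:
z(x) = 88 (z(x) = -8*(-11) = 88)
(28*9)*(-144 + z(-5)) = (28*9)*(-144 + 88) = 252*(-56) = -14112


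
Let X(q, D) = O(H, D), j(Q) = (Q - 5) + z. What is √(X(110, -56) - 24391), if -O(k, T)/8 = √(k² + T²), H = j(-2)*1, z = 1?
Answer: √(-24391 - 16*√793) ≈ 157.61*I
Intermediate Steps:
j(Q) = -4 + Q (j(Q) = (Q - 5) + 1 = (-5 + Q) + 1 = -4 + Q)
H = -6 (H = (-4 - 2)*1 = -6*1 = -6)
O(k, T) = -8*√(T² + k²) (O(k, T) = -8*√(k² + T²) = -8*√(T² + k²))
X(q, D) = -8*√(36 + D²) (X(q, D) = -8*√(D² + (-6)²) = -8*√(D² + 36) = -8*√(36 + D²))
√(X(110, -56) - 24391) = √(-8*√(36 + (-56)²) - 24391) = √(-8*√(36 + 3136) - 24391) = √(-16*√793 - 24391) = √(-24391 - 16*√793)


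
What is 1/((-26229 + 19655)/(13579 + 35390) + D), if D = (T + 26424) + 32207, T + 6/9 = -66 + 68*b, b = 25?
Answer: 48969/2951077565 ≈ 1.6594e-5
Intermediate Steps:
T = 4900/3 (T = -2/3 + (-66 + 68*25) = -2/3 + (-66 + 1700) = -2/3 + 1634 = 4900/3 ≈ 1633.3)
D = 180793/3 (D = (4900/3 + 26424) + 32207 = 84172/3 + 32207 = 180793/3 ≈ 60264.)
1/((-26229 + 19655)/(13579 + 35390) + D) = 1/((-26229 + 19655)/(13579 + 35390) + 180793/3) = 1/(-6574/48969 + 180793/3) = 1/(2951077565/48969) = 48969/2951077565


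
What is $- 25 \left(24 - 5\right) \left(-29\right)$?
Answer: $13775$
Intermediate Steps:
$- 25 \left(24 - 5\right) \left(-29\right) = \left(-25\right) 19 \left(-29\right) = \left(-475\right) \left(-29\right) = 13775$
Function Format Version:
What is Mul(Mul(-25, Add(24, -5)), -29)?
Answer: 13775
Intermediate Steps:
Mul(Mul(-25, Add(24, -5)), -29) = Mul(Mul(-25, 19), -29) = Mul(-475, -29) = 13775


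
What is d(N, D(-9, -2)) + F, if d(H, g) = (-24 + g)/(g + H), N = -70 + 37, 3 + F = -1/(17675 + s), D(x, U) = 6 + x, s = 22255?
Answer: -179687/79860 ≈ -2.2500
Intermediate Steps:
F = -119791/39930 (F = -3 - 1/(17675 + 22255) = -3 - 1/39930 = -119791/39930 ≈ -3.0000)
N = -33
d(H, g) = (-24 + g)/(H + g)
d(N, D(-9, -2)) + F = (-24 + (6 - 9))/(-33 + (6 - 9)) - 119791/39930 = (-24 - 3)/(-33 - 3) - 119791/39930 = -27/(-36) - 119791/39930 = -1/36*(-27) - 119791/39930 = ¾ - 119791/39930 = -179687/79860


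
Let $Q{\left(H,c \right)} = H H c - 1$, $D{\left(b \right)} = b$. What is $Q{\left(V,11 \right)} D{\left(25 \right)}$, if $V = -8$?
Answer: $17575$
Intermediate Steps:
$Q{\left(H,c \right)} = -1 + c H^{2}$ ($Q{\left(H,c \right)} = H^{2} c - 1 = c H^{2} - 1 = -1 + c H^{2}$)
$Q{\left(V,11 \right)} D{\left(25 \right)} = \left(-1 + 11 \left(-8\right)^{2}\right) 25 = \left(-1 + 11 \cdot 64\right) 25 = \left(-1 + 704\right) 25 = 703 \cdot 25 = 17575$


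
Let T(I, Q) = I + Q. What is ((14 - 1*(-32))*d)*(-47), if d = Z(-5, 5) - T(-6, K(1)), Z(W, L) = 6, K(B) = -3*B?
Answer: -32430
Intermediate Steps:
d = 15 (d = 6 - (-6 - 3*1) = 6 - (-6 - 3) = 6 - 1*(-9) = 6 + 9 = 15)
((14 - 1*(-32))*d)*(-47) = ((14 - 1*(-32))*15)*(-47) = ((14 + 32)*15)*(-47) = (46*15)*(-47) = 690*(-47) = -32430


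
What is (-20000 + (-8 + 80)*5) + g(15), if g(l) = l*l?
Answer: -19415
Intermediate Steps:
g(l) = l²
(-20000 + (-8 + 80)*5) + g(15) = (-20000 + (-8 + 80)*5) + 15² = (-20000 + 72*5) + 225 = (-20000 + 360) + 225 = -19640 + 225 = -19415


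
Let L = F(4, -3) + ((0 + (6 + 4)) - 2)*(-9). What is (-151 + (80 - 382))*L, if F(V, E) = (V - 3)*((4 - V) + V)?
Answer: 30804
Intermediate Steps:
F(V, E) = -12 + 4*V (F(V, E) = (-3 + V)*4 = -12 + 4*V)
L = -68 (L = (-12 + 4*4) + ((0 + (6 + 4)) - 2)*(-9) = (-12 + 16) + ((0 + 10) - 2)*(-9) = 4 + (10 - 2)*(-9) = 4 + 8*(-9) = 4 - 72 = -68)
(-151 + (80 - 382))*L = (-151 + (80 - 382))*(-68) = (-151 - 302)*(-68) = -453*(-68) = 30804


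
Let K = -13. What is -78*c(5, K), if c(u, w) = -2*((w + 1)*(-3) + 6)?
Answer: 6552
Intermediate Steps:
c(u, w) = -6 + 6*w (c(u, w) = -2*((1 + w)*(-3) + 6) = -2*((-3 - 3*w) + 6) = -2*(3 - 3*w) = -6 + 6*w)
-78*c(5, K) = -78*(-6 + 6*(-13)) = -78*(-6 - 78) = -78*(-84) = 6552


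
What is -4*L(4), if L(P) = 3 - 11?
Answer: 32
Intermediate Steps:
L(P) = -8
-4*L(4) = -4*(-8) = 32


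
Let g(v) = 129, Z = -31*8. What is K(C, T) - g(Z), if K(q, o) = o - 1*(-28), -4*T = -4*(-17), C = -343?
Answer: -118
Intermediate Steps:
T = -17 (T = -(-1)*(-17) = -¼*68 = -17)
K(q, o) = 28 + o (K(q, o) = o + 28 = 28 + o)
Z = -248
K(C, T) - g(Z) = (28 - 17) - 1*129 = 11 - 129 = -118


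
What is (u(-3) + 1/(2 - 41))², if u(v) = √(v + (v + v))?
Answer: (-1 + 117*I)²/1521 ≈ -8.9993 - 0.15385*I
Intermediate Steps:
u(v) = √3*√v (u(v) = √(v + 2*v) = √(3*v) = √3*√v)
(u(-3) + 1/(2 - 41))² = (√3*√(-3) + 1/(2 - 41))² = (√3*(I*√3) + 1/(-39))² = (3*I - 1/39)² = (-1/39 + 3*I)²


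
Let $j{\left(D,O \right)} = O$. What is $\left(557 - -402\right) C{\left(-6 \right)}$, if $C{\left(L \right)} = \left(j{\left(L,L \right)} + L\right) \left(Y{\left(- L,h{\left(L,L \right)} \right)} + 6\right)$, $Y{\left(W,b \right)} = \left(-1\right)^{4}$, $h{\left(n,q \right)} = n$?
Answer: $-80556$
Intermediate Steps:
$Y{\left(W,b \right)} = 1$
$C{\left(L \right)} = 14 L$ ($C{\left(L \right)} = \left(L + L\right) \left(1 + 6\right) = 2 L 7 = 14 L$)
$\left(557 - -402\right) C{\left(-6 \right)} = \left(557 - -402\right) 14 \left(-6\right) = \left(557 + 402\right) \left(-84\right) = 959 \left(-84\right) = -80556$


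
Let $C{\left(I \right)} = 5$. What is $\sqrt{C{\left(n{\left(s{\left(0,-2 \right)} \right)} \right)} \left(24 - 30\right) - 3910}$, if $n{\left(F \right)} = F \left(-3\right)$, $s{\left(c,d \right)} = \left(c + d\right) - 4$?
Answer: $2 i \sqrt{985} \approx 62.769 i$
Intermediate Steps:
$s{\left(c,d \right)} = -4 + c + d$
$n{\left(F \right)} = - 3 F$
$\sqrt{C{\left(n{\left(s{\left(0,-2 \right)} \right)} \right)} \left(24 - 30\right) - 3910} = \sqrt{5 \left(24 - 30\right) - 3910} = \sqrt{5 \left(-6\right) - 3910} = \sqrt{-30 - 3910} = \sqrt{-3940} = 2 i \sqrt{985}$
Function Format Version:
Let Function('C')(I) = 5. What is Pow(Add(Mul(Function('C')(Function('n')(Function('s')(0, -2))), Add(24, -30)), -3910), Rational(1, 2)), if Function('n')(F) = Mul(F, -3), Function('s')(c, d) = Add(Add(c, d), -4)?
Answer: Mul(2, I, Pow(985, Rational(1, 2))) ≈ Mul(62.769, I)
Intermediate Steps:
Function('s')(c, d) = Add(-4, c, d)
Function('n')(F) = Mul(-3, F)
Pow(Add(Mul(Function('C')(Function('n')(Function('s')(0, -2))), Add(24, -30)), -3910), Rational(1, 2)) = Pow(Add(Mul(5, Add(24, -30)), -3910), Rational(1, 2)) = Pow(Add(Mul(5, -6), -3910), Rational(1, 2)) = Pow(Add(-30, -3910), Rational(1, 2)) = Pow(-3940, Rational(1, 2)) = Mul(2, I, Pow(985, Rational(1, 2)))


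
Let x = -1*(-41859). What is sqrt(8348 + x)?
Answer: sqrt(50207) ≈ 224.07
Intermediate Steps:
x = 41859
sqrt(8348 + x) = sqrt(8348 + 41859) = sqrt(50207)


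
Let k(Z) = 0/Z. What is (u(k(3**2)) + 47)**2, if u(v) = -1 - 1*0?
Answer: 2116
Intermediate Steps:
k(Z) = 0
u(v) = -1 (u(v) = -1 + 0 = -1)
(u(k(3**2)) + 47)**2 = (-1 + 47)**2 = 46**2 = 2116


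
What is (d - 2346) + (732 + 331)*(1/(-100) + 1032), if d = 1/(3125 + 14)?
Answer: 343613576343/313900 ≈ 1.0947e+6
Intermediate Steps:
d = 1/3139 ≈ 0.00031857
(d - 2346) + (732 + 331)*(1/(-100) + 1032) = (1/3139 - 2346) + (732 + 331)*(1/(-100) + 1032) = -7364093/3139 + 1063*(-1/100 + 1032) = -7364093/3139 + 1063*(103199/100) = -7364093/3139 + 109700537/100 = 343613576343/313900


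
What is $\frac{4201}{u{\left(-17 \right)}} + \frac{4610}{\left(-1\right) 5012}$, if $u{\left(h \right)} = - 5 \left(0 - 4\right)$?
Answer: $\frac{5240803}{25060} \approx 209.13$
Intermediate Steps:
$u{\left(h \right)} = 20$ ($u{\left(h \right)} = \left(-5\right) \left(-4\right) = 20$)
$\frac{4201}{u{\left(-17 \right)}} + \frac{4610}{\left(-1\right) 5012} = \frac{4201}{20} + \frac{4610}{\left(-1\right) 5012} = 4201 \cdot \frac{1}{20} + \frac{4610}{-5012} = \frac{4201}{20} + 4610 \left(- \frac{1}{5012}\right) = \frac{4201}{20} - \frac{2305}{2506} = \frac{5240803}{25060}$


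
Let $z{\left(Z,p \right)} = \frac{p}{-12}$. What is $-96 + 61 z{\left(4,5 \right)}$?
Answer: $- \frac{1457}{12} \approx -121.42$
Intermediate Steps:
$z{\left(Z,p \right)} = - \frac{p}{12}$ ($z{\left(Z,p \right)} = p \left(- \frac{1}{12}\right) = - \frac{p}{12}$)
$-96 + 61 z{\left(4,5 \right)} = -96 + 61 \left(\left(- \frac{1}{12}\right) 5\right) = -96 + 61 \left(- \frac{5}{12}\right) = -96 - \frac{305}{12} = - \frac{1457}{12}$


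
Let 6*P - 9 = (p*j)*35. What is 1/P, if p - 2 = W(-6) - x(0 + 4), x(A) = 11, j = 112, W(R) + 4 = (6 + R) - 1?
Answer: -6/54871 ≈ -0.00010935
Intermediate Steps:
W(R) = 1 + R (W(R) = -4 + ((6 + R) - 1) = -4 + (5 + R) = 1 + R)
p = -14 (p = 2 + ((1 - 6) - 1*11) = 2 + (-5 - 11) = 2 - 16 = -14)
P = -54871/6 (P = 3/2 + (-14*112*35)/6 = 3/2 + (-1568*35)/6 = 3/2 + (⅙)*(-54880) = 3/2 - 27440/3 = -54871/6 ≈ -9145.2)
1/P = 1/(-54871/6) = -6/54871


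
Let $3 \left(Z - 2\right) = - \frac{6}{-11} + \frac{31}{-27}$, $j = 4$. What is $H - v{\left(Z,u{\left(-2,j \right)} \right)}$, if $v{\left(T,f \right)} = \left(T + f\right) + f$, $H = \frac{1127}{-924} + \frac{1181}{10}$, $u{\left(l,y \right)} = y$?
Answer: $\frac{1908187}{17820} \approx 107.08$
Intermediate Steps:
$Z = \frac{1603}{891}$ ($Z = 2 + \frac{- \frac{6}{-11} + \frac{31}{-27}}{3} = 2 + \frac{\left(-6\right) \left(- \frac{1}{11}\right) + 31 \left(- \frac{1}{27}\right)}{3} = 2 + \frac{\frac{6}{11} - \frac{31}{27}}{3} = 2 + \frac{1}{3} \left(- \frac{179}{297}\right) = 2 - \frac{179}{891} = \frac{1603}{891} \approx 1.7991$)
$H = \frac{77141}{660}$ ($H = 1127 \left(- \frac{1}{924}\right) + 1181 \cdot \frac{1}{10} = - \frac{161}{132} + \frac{1181}{10} = \frac{77141}{660} \approx 116.88$)
$v{\left(T,f \right)} = T + 2 f$
$H - v{\left(Z,u{\left(-2,j \right)} \right)} = \frac{77141}{660} - \left(\frac{1603}{891} + 2 \cdot 4\right) = \frac{77141}{660} - \left(\frac{1603}{891} + 8\right) = \frac{77141}{660} - \frac{8731}{891} = \frac{1908187}{17820}$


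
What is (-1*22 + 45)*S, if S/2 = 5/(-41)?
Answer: -230/41 ≈ -5.6098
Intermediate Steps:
S = -10/41 (S = 2*(5/(-41)) = 2*(5*(-1/41)) = 2*(-5/41) = -10/41 ≈ -0.24390)
(-1*22 + 45)*S = (-1*22 + 45)*(-10/41) = (-22 + 45)*(-10/41) = 23*(-10/41) = -230/41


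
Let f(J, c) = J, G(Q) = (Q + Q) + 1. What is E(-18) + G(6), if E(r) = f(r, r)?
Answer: -5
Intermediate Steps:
G(Q) = 1 + 2*Q (G(Q) = 2*Q + 1 = 1 + 2*Q)
E(r) = r
E(-18) + G(6) = -18 + (1 + 2*6) = -18 + (1 + 12) = -18 + 13 = -5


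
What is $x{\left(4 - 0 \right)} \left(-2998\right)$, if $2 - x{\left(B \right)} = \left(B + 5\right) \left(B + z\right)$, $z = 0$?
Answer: $101932$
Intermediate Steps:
$x{\left(B \right)} = 2 - B \left(5 + B\right)$ ($x{\left(B \right)} = 2 - \left(B + 5\right) \left(B + 0\right) = 2 - \left(5 + B\right) B = 2 - B \left(5 + B\right)$)
$x{\left(4 - 0 \right)} \left(-2998\right) = \left(2 - \left(4 - 0\right)^{2} - 5 \left(4 - 0\right)\right) \left(-2998\right) = \left(2 - \left(4 + 0\right)^{2} - 5 \left(4 + 0\right)\right) \left(-2998\right) = \left(2 - 4^{2} - 20\right) \left(-2998\right) = \left(2 - 16 - 20\right) \left(-2998\right) = \left(-34\right) \left(-2998\right) = 101932$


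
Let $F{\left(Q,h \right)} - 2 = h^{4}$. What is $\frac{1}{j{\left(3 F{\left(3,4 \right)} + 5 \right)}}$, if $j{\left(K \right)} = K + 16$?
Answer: $\frac{1}{795} \approx 0.0012579$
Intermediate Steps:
$F{\left(Q,h \right)} = 2 + h^{4}$
$j{\left(K \right)} = 16 + K$
$\frac{1}{j{\left(3 F{\left(3,4 \right)} + 5 \right)}} = \frac{1}{16 + \left(3 \left(2 + 4^{4}\right) + 5\right)} = \frac{1}{16 + \left(3 \left(2 + 256\right) + 5\right)} = \frac{1}{16 + \left(3 \cdot 258 + 5\right)} = \frac{1}{16 + \left(774 + 5\right)} = \frac{1}{16 + 779} = \frac{1}{795}$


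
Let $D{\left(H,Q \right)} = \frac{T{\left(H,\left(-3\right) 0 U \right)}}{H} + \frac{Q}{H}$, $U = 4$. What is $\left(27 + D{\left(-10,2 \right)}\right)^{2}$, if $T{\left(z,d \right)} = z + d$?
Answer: $\frac{19321}{25} \approx 772.84$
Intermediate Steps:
$T{\left(z,d \right)} = d + z$
$D{\left(H,Q \right)} = 1 + \frac{Q}{H}$ ($D{\left(H,Q \right)} = \frac{\left(-3\right) 0 \cdot 4 + H}{H} + \frac{Q}{H} = \frac{0 \cdot 4 + H}{H} + \frac{Q}{H} = \frac{0 + H}{H} + \frac{Q}{H} = \frac{H}{H} + \frac{Q}{H} = 1 + \frac{Q}{H}$)
$\left(27 + D{\left(-10,2 \right)}\right)^{2} = \left(27 + \frac{-10 + 2}{-10}\right)^{2} = \left(27 - - \frac{4}{5}\right)^{2} = \left(27 + \frac{4}{5}\right)^{2} = \left(\frac{139}{5}\right)^{2} = \frac{19321}{25}$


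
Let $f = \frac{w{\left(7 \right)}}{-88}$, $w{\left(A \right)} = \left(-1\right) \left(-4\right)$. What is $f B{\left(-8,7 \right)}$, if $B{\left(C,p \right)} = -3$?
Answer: $\frac{3}{22} \approx 0.13636$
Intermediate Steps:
$w{\left(A \right)} = 4$
$f = - \frac{1}{22}$ ($f = \frac{4}{-88} = 4 \left(- \frac{1}{88}\right) = - \frac{1}{22} \approx -0.045455$)
$f B{\left(-8,7 \right)} = \left(- \frac{1}{22}\right) \left(-3\right) = \frac{3}{22}$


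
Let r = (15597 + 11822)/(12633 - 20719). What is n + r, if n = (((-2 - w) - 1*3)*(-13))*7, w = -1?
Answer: 2915885/8086 ≈ 360.61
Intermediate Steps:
r = -27419/8086 (r = 27419/(-8086) = 27419*(-1/8086) = -27419/8086 ≈ -3.3909)
n = 364 (n = (((-2 - 1*(-1)) - 1*3)*(-13))*7 = (((-2 + 1) - 3)*(-13))*7 = ((-1 - 3)*(-13))*7 = -4*(-13)*7 = 52*7 = 364)
n + r = 364 - 27419/8086 = 2915885/8086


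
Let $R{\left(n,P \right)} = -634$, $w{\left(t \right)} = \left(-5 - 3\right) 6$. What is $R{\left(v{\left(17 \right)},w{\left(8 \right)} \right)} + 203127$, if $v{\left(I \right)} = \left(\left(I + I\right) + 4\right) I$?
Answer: $202493$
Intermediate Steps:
$w{\left(t \right)} = -48$ ($w{\left(t \right)} = \left(-8\right) 6 = -48$)
$v{\left(I \right)} = I \left(4 + 2 I\right)$ ($v{\left(I \right)} = \left(2 I + 4\right) I = \left(4 + 2 I\right) I = I \left(4 + 2 I\right)$)
$R{\left(v{\left(17 \right)},w{\left(8 \right)} \right)} + 203127 = -634 + 203127 = 202493$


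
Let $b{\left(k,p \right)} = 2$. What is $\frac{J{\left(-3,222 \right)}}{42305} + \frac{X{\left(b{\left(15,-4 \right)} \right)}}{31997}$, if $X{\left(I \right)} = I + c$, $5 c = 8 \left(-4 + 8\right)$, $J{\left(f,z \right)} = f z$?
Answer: $- \frac{598704}{38675231} \approx -0.01548$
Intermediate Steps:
$c = \frac{32}{5}$ ($c = \frac{8 \left(-4 + 8\right)}{5} = \frac{8 \cdot 4}{5} = \frac{1}{5} \cdot 32 = \frac{32}{5} \approx 6.4$)
$X{\left(I \right)} = \frac{32}{5} + I$ ($X{\left(I \right)} = I + \frac{32}{5} = \frac{32}{5} + I$)
$\frac{J{\left(-3,222 \right)}}{42305} + \frac{X{\left(b{\left(15,-4 \right)} \right)}}{31997} = \frac{\left(-3\right) 222}{42305} + \frac{\frac{32}{5} + 2}{31997} = \left(-666\right) \frac{1}{42305} + \frac{42}{5} \cdot \frac{1}{31997} = - \frac{666}{42305} + \frac{6}{22855} = - \frac{598704}{38675231}$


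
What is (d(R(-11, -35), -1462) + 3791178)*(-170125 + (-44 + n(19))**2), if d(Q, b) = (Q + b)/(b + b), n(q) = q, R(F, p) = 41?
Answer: -469744074715875/731 ≈ -6.4261e+11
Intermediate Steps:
d(Q, b) = (Q + b)/(2*b) (d(Q, b) = (Q + b)/((2*b)) = (Q + b)*(1/(2*b)) = (Q + b)/(2*b))
(d(R(-11, -35), -1462) + 3791178)*(-170125 + (-44 + n(19))**2) = ((1/2)*(41 - 1462)/(-1462) + 3791178)*(-170125 + (-44 + 19)**2) = ((1/2)*(-1/1462)*(-1421) + 3791178)*(-170125 + (-25)**2) = (1421/2924 + 3791178)*(-170125 + 625) = (11085405893/2924)*(-169500) = -469744074715875/731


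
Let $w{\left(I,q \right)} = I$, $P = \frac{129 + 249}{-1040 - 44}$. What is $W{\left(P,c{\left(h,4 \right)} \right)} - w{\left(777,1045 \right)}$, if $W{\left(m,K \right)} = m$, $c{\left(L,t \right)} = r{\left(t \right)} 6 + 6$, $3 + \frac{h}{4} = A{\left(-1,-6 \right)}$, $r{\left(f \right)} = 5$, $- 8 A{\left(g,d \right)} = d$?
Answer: $- \frac{421323}{542} \approx -777.35$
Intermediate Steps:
$A{\left(g,d \right)} = - \frac{d}{8}$
$P = - \frac{189}{542}$ ($P = \frac{378}{-1084} = 378 \left(- \frac{1}{1084}\right) = - \frac{189}{542} \approx -0.34871$)
$h = -9$ ($h = -12 + 4 \left(\left(- \frac{1}{8}\right) \left(-6\right)\right) = -12 + 4 \cdot \frac{3}{4} = -12 + 3 = -9$)
$c{\left(L,t \right)} = 36$ ($c{\left(L,t \right)} = 5 \cdot 6 + 6 = 30 + 6 = 36$)
$W{\left(P,c{\left(h,4 \right)} \right)} - w{\left(777,1045 \right)} = - \frac{189}{542} - 777 = - \frac{421323}{542}$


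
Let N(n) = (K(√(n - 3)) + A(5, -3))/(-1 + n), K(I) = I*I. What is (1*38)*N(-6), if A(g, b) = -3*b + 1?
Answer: -38/7 ≈ -5.4286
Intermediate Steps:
A(g, b) = 1 - 3*b
K(I) = I²
N(n) = (7 + n)/(-1 + n) (N(n) = ((√(n - 3))² + (1 - 3*(-3)))/(-1 + n) = ((√(-3 + n))² + (1 + 9))/(-1 + n) = ((-3 + n) + 10)/(-1 + n) = (7 + n)/(-1 + n))
(1*38)*N(-6) = (1*38)*((7 - 6)/(-1 - 6)) = 38*(1/(-7)) = 38*(-⅐*1) = 38*(-⅐) = -38/7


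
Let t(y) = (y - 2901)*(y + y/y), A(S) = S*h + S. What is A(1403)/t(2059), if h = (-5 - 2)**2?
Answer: -7015/173452 ≈ -0.040443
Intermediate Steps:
h = 49 (h = (-7)**2 = 49)
A(S) = 50*S (A(S) = S*49 + S = 49*S + S = 50*S)
t(y) = (1 + y)*(-2901 + y) (t(y) = (-2901 + y)*(y + 1) = (-2901 + y)*(1 + y) = (1 + y)*(-2901 + y))
A(1403)/t(2059) = (50*1403)/(-2901 + 2059**2 - 2900*2059) = 70150/(-2901 + 4239481 - 5971100) = 70150/(-1734520) = 70150*(-1/1734520) = -7015/173452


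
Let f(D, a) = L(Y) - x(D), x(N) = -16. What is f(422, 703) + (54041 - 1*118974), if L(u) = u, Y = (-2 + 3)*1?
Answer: -64916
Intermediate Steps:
Y = 1 (Y = 1*1 = 1)
f(D, a) = 17 (f(D, a) = 1 - 1*(-16) = 1 + 16 = 17)
f(422, 703) + (54041 - 1*118974) = 17 + (54041 - 1*118974) = 17 + (54041 - 118974) = 17 - 64933 = -64916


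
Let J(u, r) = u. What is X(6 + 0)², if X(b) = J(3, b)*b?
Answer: 324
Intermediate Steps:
X(b) = 3*b
X(6 + 0)² = (3*(6 + 0))² = (3*6)² = 18² = 324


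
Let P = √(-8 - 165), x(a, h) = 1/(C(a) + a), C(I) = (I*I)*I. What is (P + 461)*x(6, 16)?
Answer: 461/222 + I*√173/222 ≈ 2.0766 + 0.059247*I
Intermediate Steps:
C(I) = I³ (C(I) = I²*I = I³)
x(a, h) = 1/(a + a³) (x(a, h) = 1/(a³ + a) = 1/(a + a³))
P = I*√173 (P = √(-173) = I*√173 ≈ 13.153*I)
(P + 461)*x(6, 16) = (I*√173 + 461)/(6 + 6³) = (461 + I*√173)/(6 + 216) = (461 + I*√173)/222 = (461 + I*√173)*(1/222) = 461/222 + I*√173/222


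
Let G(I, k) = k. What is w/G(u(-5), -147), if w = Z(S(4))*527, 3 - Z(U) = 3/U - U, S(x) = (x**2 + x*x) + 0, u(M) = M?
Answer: -588659/4704 ≈ -125.14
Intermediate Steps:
S(x) = 2*x**2 (S(x) = (x**2 + x**2) + 0 = 2*x**2 + 0 = 2*x**2)
Z(U) = 3 + U - 3/U (Z(U) = 3 - (3/U - U) = 3 - (-U + 3/U) = 3 + (U - 3/U) = 3 + U - 3/U)
w = 588659/32 (w = (3 + 2*4**2 - 3/(2*4**2))*527 = (3 + 2*16 - 3/(2*16))*527 = (3 + 32 - 3/32)*527 = (1117/32)*527 = 588659/32 ≈ 18396.)
w/G(u(-5), -147) = (588659/32)/(-147) = (588659/32)*(-1/147) = -588659/4704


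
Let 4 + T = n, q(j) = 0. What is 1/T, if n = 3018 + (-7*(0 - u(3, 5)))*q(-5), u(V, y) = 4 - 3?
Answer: 1/3014 ≈ 0.00033179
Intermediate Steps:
u(V, y) = 1
n = 3018 (n = 3018 - 7*(0 - 1*1)*0 = 3018 - 7*(0 - 1)*0 = 3018 - 7*(-1)*0 = 3018 + 7*0 = 3018 + 0 = 3018)
T = 3014 (T = -4 + 3018 = 3014)
1/T = 1/3014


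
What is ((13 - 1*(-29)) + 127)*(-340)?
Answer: -57460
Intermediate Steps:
((13 - 1*(-29)) + 127)*(-340) = ((13 + 29) + 127)*(-340) = (42 + 127)*(-340) = 169*(-340) = -57460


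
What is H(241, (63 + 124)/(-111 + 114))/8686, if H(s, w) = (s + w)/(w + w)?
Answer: 455/1624282 ≈ 0.00028012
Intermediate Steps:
H(s, w) = (s + w)/(2*w) (H(s, w) = (s + w)/((2*w)) = (s + w)*(1/(2*w)) = (s + w)/(2*w))
H(241, (63 + 124)/(-111 + 114))/8686 = ((241 + (63 + 124)/(-111 + 114))/(2*(((63 + 124)/(-111 + 114)))))/8686 = ((241 + 187/3)/(2*((187/3))))*(1/8686) = ((241 + 187*(⅓))/(2*((187*(⅓)))))*(1/8686) = ((241 + 187/3)/(2*(187/3)))*(1/8686) = ((½)*(3/187)*(910/3))*(1/8686) = (455/187)*(1/8686) = 455/1624282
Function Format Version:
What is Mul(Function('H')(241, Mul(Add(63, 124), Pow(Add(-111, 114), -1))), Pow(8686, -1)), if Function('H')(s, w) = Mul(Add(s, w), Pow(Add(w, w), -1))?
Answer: Rational(455, 1624282) ≈ 0.00028012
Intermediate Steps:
Function('H')(s, w) = Mul(Rational(1, 2), Pow(w, -1), Add(s, w)) (Function('H')(s, w) = Mul(Add(s, w), Pow(Mul(2, w), -1)) = Mul(Add(s, w), Mul(Rational(1, 2), Pow(w, -1))) = Mul(Rational(1, 2), Pow(w, -1), Add(s, w)))
Mul(Function('H')(241, Mul(Add(63, 124), Pow(Add(-111, 114), -1))), Pow(8686, -1)) = Mul(Mul(Rational(1, 2), Pow(Mul(Add(63, 124), Pow(Add(-111, 114), -1)), -1), Add(241, Mul(Add(63, 124), Pow(Add(-111, 114), -1)))), Pow(8686, -1)) = Mul(Mul(Rational(1, 2), Pow(Mul(187, Pow(3, -1)), -1), Add(241, Mul(187, Pow(3, -1)))), Rational(1, 8686)) = Mul(Mul(Rational(1, 2), Pow(Mul(187, Rational(1, 3)), -1), Add(241, Mul(187, Rational(1, 3)))), Rational(1, 8686)) = Mul(Mul(Rational(1, 2), Pow(Rational(187, 3), -1), Add(241, Rational(187, 3))), Rational(1, 8686)) = Mul(Mul(Rational(1, 2), Rational(3, 187), Rational(910, 3)), Rational(1, 8686)) = Mul(Rational(455, 187), Rational(1, 8686)) = Rational(455, 1624282)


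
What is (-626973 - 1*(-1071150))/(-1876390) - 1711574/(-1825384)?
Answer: 600196687223/856283070940 ≈ 0.70093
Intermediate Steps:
(-626973 - 1*(-1071150))/(-1876390) - 1711574/(-1825384) = (-626973 + 1071150)*(-1/1876390) - 1711574*(-1/1825384) = 444177*(-1/1876390) + 855787/912692 = -444177/1876390 + 855787/912692 = 600196687223/856283070940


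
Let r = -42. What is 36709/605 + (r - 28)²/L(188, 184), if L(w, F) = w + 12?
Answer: 103063/1210 ≈ 85.176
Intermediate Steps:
L(w, F) = 12 + w
36709/605 + (r - 28)²/L(188, 184) = 36709/605 + (-42 - 28)²/(12 + 188) = 36709*(1/605) + (-70)²/200 = 36709/605 + 4900*(1/200) = 36709/605 + 49/2 = 103063/1210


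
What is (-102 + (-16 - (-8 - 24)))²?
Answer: 7396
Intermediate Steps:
(-102 + (-16 - (-8 - 24)))² = (-102 + (-16 - 1*(-32)))² = (-102 + (-16 + 32))² = (-102 + 16)² = (-86)² = 7396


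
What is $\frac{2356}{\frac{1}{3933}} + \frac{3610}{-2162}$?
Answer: $\frac{10016704183}{1081} \approx 9.2661 \cdot 10^{6}$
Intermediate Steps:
$\frac{2356}{\frac{1}{3933}} + \frac{3610}{-2162} = 2356 \frac{1}{\frac{1}{3933}} + 3610 \left(- \frac{1}{2162}\right) = 2356 \cdot 3933 - \frac{1805}{1081} = 9266148 - \frac{1805}{1081} = \frac{10016704183}{1081}$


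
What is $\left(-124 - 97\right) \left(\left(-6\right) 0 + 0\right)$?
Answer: $0$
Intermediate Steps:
$\left(-124 - 97\right) \left(\left(-6\right) 0 + 0\right) = - 221 \left(0 + 0\right) = \left(-221\right) 0 = 0$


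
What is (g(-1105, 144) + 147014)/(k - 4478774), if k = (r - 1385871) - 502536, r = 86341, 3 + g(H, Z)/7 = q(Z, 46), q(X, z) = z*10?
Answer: -6531/273080 ≈ -0.023916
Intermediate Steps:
q(X, z) = 10*z
g(H, Z) = 3199 (g(H, Z) = -21 + 7*(10*46) = -21 + 7*460 = -21 + 3220 = 3199)
k = -1802066 (k = (86341 - 1385871) - 502536 = -1299530 - 502536 = -1802066)
(g(-1105, 144) + 147014)/(k - 4478774) = (3199 + 147014)/(-1802066 - 4478774) = 150213/(-6280840) = 150213*(-1/6280840) = -6531/273080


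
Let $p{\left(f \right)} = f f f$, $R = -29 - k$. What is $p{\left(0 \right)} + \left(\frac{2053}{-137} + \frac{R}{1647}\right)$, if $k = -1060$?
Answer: $- \frac{3240044}{225639} \approx -14.359$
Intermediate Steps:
$R = 1031$ ($R = -29 - -1060 = -29 + 1060 = 1031$)
$p{\left(f \right)} = f^{3}$ ($p{\left(f \right)} = f^{2} f = f^{3}$)
$p{\left(0 \right)} + \left(\frac{2053}{-137} + \frac{R}{1647}\right) = 0^{3} + \left(\frac{2053}{-137} + \frac{1031}{1647}\right) = 0 + \left(2053 \left(- \frac{1}{137}\right) + 1031 \cdot \frac{1}{1647}\right) = 0 + \left(- \frac{2053}{137} + \frac{1031}{1647}\right) = 0 - \frac{3240044}{225639} = - \frac{3240044}{225639}$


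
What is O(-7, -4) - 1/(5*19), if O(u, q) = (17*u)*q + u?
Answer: 44554/95 ≈ 468.99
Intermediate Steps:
O(u, q) = u + 17*q*u (O(u, q) = 17*q*u + u = u + 17*q*u)
O(-7, -4) - 1/(5*19) = -7*(1 + 17*(-4)) - 1/(5*19) = -7*(1 - 68) - 1/95 = -7*(-67) - 1*1/95 = 469 - 1/95 = 44554/95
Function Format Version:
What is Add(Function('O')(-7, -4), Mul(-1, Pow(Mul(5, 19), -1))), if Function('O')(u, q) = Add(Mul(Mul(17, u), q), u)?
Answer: Rational(44554, 95) ≈ 468.99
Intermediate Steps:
Function('O')(u, q) = Add(u, Mul(17, q, u)) (Function('O')(u, q) = Add(Mul(17, q, u), u) = Add(u, Mul(17, q, u)))
Add(Function('O')(-7, -4), Mul(-1, Pow(Mul(5, 19), -1))) = Add(Mul(-7, Add(1, Mul(17, -4))), Mul(-1, Pow(Mul(5, 19), -1))) = Add(Mul(-7, Add(1, -68)), Mul(-1, Pow(95, -1))) = Add(Mul(-7, -67), Mul(-1, Rational(1, 95))) = Add(469, Rational(-1, 95)) = Rational(44554, 95)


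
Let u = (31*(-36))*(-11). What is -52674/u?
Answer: -8779/2046 ≈ -4.2908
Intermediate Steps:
u = 12276 (u = -1116*(-11) = 12276)
-52674/u = -52674/12276 = -52674*1/12276 = -8779/2046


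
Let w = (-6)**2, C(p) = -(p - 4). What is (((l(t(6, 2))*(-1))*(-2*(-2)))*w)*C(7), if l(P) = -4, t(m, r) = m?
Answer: -1728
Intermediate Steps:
C(p) = 4 - p (C(p) = -(-4 + p) = 4 - p)
w = 36
(((l(t(6, 2))*(-1))*(-2*(-2)))*w)*C(7) = (((-4*(-1))*(-2*(-2)))*36)*(4 - 1*7) = ((4*4)*36)*(4 - 7) = (16*36)*(-3) = 576*(-3) = -1728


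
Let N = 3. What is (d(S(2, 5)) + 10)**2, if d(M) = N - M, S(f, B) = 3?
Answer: 100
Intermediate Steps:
d(M) = 3 - M
(d(S(2, 5)) + 10)**2 = ((3 - 1*3) + 10)**2 = ((3 - 3) + 10)**2 = (0 + 10)**2 = 10**2 = 100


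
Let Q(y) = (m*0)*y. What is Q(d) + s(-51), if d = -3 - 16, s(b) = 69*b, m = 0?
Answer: -3519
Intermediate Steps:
d = -19
Q(y) = 0 (Q(y) = (0*0)*y = 0*y = 0)
Q(d) + s(-51) = 0 + 69*(-51) = 0 - 3519 = -3519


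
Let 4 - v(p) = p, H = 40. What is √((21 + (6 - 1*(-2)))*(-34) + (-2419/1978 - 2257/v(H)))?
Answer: I*√32554826957/5934 ≈ 30.406*I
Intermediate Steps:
v(p) = 4 - p
√((21 + (6 - 1*(-2)))*(-34) + (-2419/1978 - 2257/v(H))) = √((21 + (6 - 1*(-2)))*(-34) + (-2419/1978 - 2257/(4 - 1*40))) = √((21 + (6 + 2))*(-34) + (-2419*1/1978 - 2257/(4 - 40))) = √((21 + 8)*(-34) + (-2419/1978 - 2257/(-36))) = √(29*(-34) + (-2419/1978 - 2257*(-1/36))) = √(-986 + (-2419/1978 + 2257/36)) = √(-986 + 2188631/35604) = √(-32916913/35604) = I*√32554826957/5934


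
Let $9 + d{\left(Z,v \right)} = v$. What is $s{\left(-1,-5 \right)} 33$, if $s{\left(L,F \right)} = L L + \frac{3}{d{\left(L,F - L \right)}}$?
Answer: $\frac{330}{13} \approx 25.385$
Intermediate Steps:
$d{\left(Z,v \right)} = -9 + v$
$s{\left(L,F \right)} = L^{2} + \frac{3}{-9 + F - L}$ ($s{\left(L,F \right)} = L L + \frac{3}{-9 + \left(F - L\right)} = L^{2} + \frac{3}{-9 + F - L}$)
$s{\left(-1,-5 \right)} 33 = \frac{-3 + \left(-1\right)^{2} \left(9 - 1 - -5\right)}{9 - 1 - -5} \cdot 33 = \frac{-3 + 1 \left(9 - 1 + 5\right)}{9 - 1 + 5} \cdot 33 = \frac{-3 + 1 \cdot 13}{13} \cdot 33 = \frac{-3 + 13}{13} \cdot 33 = \frac{1}{13} \cdot 10 \cdot 33 = \frac{10}{13} \cdot 33 = \frac{330}{13}$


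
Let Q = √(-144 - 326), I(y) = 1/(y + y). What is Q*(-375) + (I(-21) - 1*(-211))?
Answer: 8861/42 - 375*I*√470 ≈ 210.98 - 8129.8*I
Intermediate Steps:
I(y) = 1/(2*y)
Q = I*√470 (Q = √(-470) = I*√470 ≈ 21.679*I)
Q*(-375) + (I(-21) - 1*(-211)) = (I*√470)*(-375) + ((½)/(-21) - 1*(-211)) = -375*I*√470 + ((½)*(-1/21) + 211) = -375*I*√470 + (-1/42 + 211) = -375*I*√470 + 8861/42 = 8861/42 - 375*I*√470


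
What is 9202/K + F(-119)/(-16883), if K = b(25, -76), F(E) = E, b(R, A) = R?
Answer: 155360341/422075 ≈ 368.09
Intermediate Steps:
K = 25
9202/K + F(-119)/(-16883) = 9202/25 - 119/(-16883) = 9202*(1/25) - 119*(-1/16883) = 9202/25 + 119/16883 = 155360341/422075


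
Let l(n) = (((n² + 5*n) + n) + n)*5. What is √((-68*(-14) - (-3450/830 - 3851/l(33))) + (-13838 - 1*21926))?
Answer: I*√104451310145226/54780 ≈ 186.57*I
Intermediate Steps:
l(n) = 5*n² + 35*n (l(n) = ((n² + 6*n) + n)*5 = (n² + 7*n)*5 = 5*n² + 35*n)
√((-68*(-14) - (-3450/830 - 3851/l(33))) + (-13838 - 1*21926)) = √((-68*(-14) - (-3450/830 - 3851*1/(165*(7 + 33)))) + (-13838 - 1*21926)) = √((952 - (-3450*1/830 - 3851/(5*33*40))) + (-13838 - 21926)) = √((952 - (-345/83 - 3851/6600)) - 35764) = √((952 - 1*(-2596633/547800)) - 35764) = √((952 + 2596633/547800) - 35764) = √(524102233/547800 - 35764) = √(-19067416967/547800) = I*√104451310145226/54780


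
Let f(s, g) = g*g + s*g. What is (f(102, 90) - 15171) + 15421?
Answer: 17530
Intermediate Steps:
f(s, g) = g² + g*s
(f(102, 90) - 15171) + 15421 = (90*(90 + 102) - 15171) + 15421 = (90*192 - 15171) + 15421 = (17280 - 15171) + 15421 = 2109 + 15421 = 17530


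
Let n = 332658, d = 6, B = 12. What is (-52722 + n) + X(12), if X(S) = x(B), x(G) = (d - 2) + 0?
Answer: 279940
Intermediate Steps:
x(G) = 4 (x(G) = (6 - 2) + 0 = 4 + 0 = 4)
X(S) = 4
(-52722 + n) + X(12) = (-52722 + 332658) + 4 = 279936 + 4 = 279940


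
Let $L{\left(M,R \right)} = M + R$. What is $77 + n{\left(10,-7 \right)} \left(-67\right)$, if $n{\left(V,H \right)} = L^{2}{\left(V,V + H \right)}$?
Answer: $-11246$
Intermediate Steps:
$n{\left(V,H \right)} = \left(H + 2 V\right)^{2}$ ($n{\left(V,H \right)} = \left(V + \left(V + H\right)\right)^{2} = \left(V + \left(H + V\right)\right)^{2} = \left(H + 2 V\right)^{2}$)
$77 + n{\left(10,-7 \right)} \left(-67\right) = 77 + \left(-7 + 2 \cdot 10\right)^{2} \left(-67\right) = 77 + \left(-7 + 20\right)^{2} \left(-67\right) = 77 + 13^{2} \left(-67\right) = 77 + 169 \left(-67\right) = 77 - 11323 = -11246$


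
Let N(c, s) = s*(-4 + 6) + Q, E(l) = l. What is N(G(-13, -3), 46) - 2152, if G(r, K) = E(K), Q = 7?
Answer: -2053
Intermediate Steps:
G(r, K) = K
N(c, s) = 7 + 2*s (N(c, s) = s*(-4 + 6) + 7 = s*2 + 7 = 2*s + 7 = 7 + 2*s)
N(G(-13, -3), 46) - 2152 = (7 + 2*46) - 2152 = (7 + 92) - 2152 = 99 - 2152 = -2053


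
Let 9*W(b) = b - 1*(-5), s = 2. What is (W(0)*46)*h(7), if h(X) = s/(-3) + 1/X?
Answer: -2530/189 ≈ -13.386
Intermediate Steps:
W(b) = 5/9 + b/9 (W(b) = (b - 1*(-5))/9 = (b + 5)/9 = (5 + b)/9 = 5/9 + b/9)
h(X) = -2/3 + 1/X (h(X) = 2/(-3) + 1/X = 2*(-1/3) + 1/X = -2/3 + 1/X)
(W(0)*46)*h(7) = ((5/9 + (1/9)*0)*46)*(-2/3 + 1/7) = ((5/9 + 0)*46)*(-2/3 + 1/7) = ((5/9)*46)*(-11/21) = (230/9)*(-11/21) = -2530/189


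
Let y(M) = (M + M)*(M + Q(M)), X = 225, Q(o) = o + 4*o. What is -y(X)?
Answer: -607500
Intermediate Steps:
Q(o) = 5*o
y(M) = 12*M**2 (y(M) = (M + M)*(M + 5*M) = (2*M)*(6*M) = 12*M**2)
-y(X) = -12*225**2 = -12*50625 = -1*607500 = -607500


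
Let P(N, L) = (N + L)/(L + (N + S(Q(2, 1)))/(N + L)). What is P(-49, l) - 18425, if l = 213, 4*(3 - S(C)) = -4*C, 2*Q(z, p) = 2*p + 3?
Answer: -1285587433/69777 ≈ -18424.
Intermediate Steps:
Q(z, p) = 3/2 + p (Q(z, p) = (2*p + 3)/2 = (3 + 2*p)/2 = 3/2 + p)
S(C) = 3 + C (S(C) = 3 - (-1)*C = 3 + C)
P(N, L) = (L + N)/(L + (11/2 + N)/(L + N)) (P(N, L) = (N + L)/(L + (N + (3 + (3/2 + 1)))/(N + L)) = (L + N)/(L + (N + (3 + 5/2))/(L + N)) = (L + N)/(L + (N + 11/2)/(L + N)) = (L + N)/(L + (11/2 + N)/(L + N)))
P(-49, l) - 18425 = 2*(213 - 49)²/(11 + 2*(-49) + 2*213² + 2*213*(-49)) - 18425 = 2*164²/(11 - 98 + 2*45369 - 20874) - 18425 = 2*26896/(11 - 98 + 90738 - 20874) - 18425 = 2*26896/69777 - 18425 = 2*26896*(1/69777) - 18425 = 53792/69777 - 18425 = -1285587433/69777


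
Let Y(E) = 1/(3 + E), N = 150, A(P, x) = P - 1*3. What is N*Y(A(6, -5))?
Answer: 25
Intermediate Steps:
A(P, x) = -3 + P (A(P, x) = P - 3 = -3 + P)
N*Y(A(6, -5)) = 150/(3 + (-3 + 6)) = 150/(3 + 3) = 150/6 = 150*(1/6) = 25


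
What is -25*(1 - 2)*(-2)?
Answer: -50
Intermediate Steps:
-25*(1 - 2)*(-2) = -(-25)*(-2) = -25*2 = -50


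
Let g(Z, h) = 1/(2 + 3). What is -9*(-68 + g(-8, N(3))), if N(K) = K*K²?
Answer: 3051/5 ≈ 610.20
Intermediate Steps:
N(K) = K³
g(Z, h) = ⅕ (g(Z, h) = 1/5 = ⅕)
-9*(-68 + g(-8, N(3))) = -9*(-68 + ⅕) = -9*(-339/5) = 3051/5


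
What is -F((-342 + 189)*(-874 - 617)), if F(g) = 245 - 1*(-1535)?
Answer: -1780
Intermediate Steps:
F(g) = 1780 (F(g) = 245 + 1535 = 1780)
-F((-342 + 189)*(-874 - 617)) = -1*1780 = -1780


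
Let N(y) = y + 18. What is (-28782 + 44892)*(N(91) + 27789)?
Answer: 449436780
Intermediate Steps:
N(y) = 18 + y
(-28782 + 44892)*(N(91) + 27789) = (-28782 + 44892)*((18 + 91) + 27789) = 16110*(109 + 27789) = 16110*27898 = 449436780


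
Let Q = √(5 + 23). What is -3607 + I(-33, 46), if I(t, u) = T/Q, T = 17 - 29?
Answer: -3607 - 6*√7/7 ≈ -3609.3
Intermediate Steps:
Q = 2*√7 (Q = √28 = 2*√7 ≈ 5.2915)
T = -12
I(t, u) = -6*√7/7 (I(t, u) = -12*√7/14 = -6*√7/7)
-3607 + I(-33, 46) = -3607 - 6*√7/7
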